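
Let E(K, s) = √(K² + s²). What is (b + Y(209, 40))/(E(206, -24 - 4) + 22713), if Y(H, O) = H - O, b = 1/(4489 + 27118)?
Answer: 121323397392/16304064768443 - 10683168*√10805/16304064768443 ≈ 0.0073732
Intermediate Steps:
b = 1/31607 ≈ 3.1639e-5
(b + Y(209, 40))/(E(206, -24 - 4) + 22713) = (1/31607 + (209 - 1*40))/(√(206² + (-24 - 4)²) + 22713) = (1/31607 + (209 - 40))/(√(42436 + (-28)²) + 22713) = (1/31607 + 169)/(√(42436 + 784) + 22713) = 5341584/(31607*(√43220 + 22713)) = 5341584/(31607*(2*√10805 + 22713)) = 5341584/(31607*(22713 + 2*√10805))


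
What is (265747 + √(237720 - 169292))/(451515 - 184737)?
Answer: 265747/266778 + √17107/133389 ≈ 0.99712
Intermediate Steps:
(265747 + √(237720 - 169292))/(451515 - 184737) = (265747 + √68428)/266778 = (265747 + 2*√17107)*(1/266778) = 265747/266778 + √17107/133389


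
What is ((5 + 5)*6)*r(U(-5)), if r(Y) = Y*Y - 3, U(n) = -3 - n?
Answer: 60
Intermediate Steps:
r(Y) = -3 + Y² (r(Y) = Y² - 3 = -3 + Y²)
((5 + 5)*6)*r(U(-5)) = ((5 + 5)*6)*(-3 + (-3 - 1*(-5))²) = (10*6)*(-3 + (-3 + 5)²) = 60*(-3 + 2²) = 60*(-3 + 4) = 60*1 = 60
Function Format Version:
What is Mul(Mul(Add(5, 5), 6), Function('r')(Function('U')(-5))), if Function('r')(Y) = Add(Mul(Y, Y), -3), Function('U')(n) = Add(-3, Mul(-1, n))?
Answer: 60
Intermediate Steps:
Function('r')(Y) = Add(-3, Pow(Y, 2)) (Function('r')(Y) = Add(Pow(Y, 2), -3) = Add(-3, Pow(Y, 2)))
Mul(Mul(Add(5, 5), 6), Function('r')(Function('U')(-5))) = Mul(Mul(Add(5, 5), 6), Add(-3, Pow(Add(-3, Mul(-1, -5)), 2))) = Mul(Mul(10, 6), Add(-3, Pow(Add(-3, 5), 2))) = Mul(60, Add(-3, Pow(2, 2))) = Mul(60, Add(-3, 4)) = Mul(60, 1) = 60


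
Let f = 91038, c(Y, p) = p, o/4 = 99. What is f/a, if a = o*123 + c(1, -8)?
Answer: 45519/24350 ≈ 1.8694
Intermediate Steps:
o = 396 (o = 4*99 = 396)
a = 48700 (a = 396*123 - 8 = 48708 - 8 = 48700)
f/a = 91038/48700 = 91038*(1/48700) = 45519/24350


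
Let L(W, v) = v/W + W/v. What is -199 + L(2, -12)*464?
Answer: -9181/3 ≈ -3060.3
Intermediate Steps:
L(W, v) = W/v + v/W
-199 + L(2, -12)*464 = -199 + (2/(-12) - 12/2)*464 = -199 + (2*(-1/12) - 12*½)*464 = -199 + (-⅙ - 6)*464 = -199 - 37/6*464 = -199 - 8584/3 = -9181/3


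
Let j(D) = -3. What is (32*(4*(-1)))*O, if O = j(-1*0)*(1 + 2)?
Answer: 1152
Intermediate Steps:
O = -9 (O = -3*(1 + 2) = -3*3 = -9)
(32*(4*(-1)))*O = (32*(4*(-1)))*(-9) = (32*(-4))*(-9) = -128*(-9) = 1152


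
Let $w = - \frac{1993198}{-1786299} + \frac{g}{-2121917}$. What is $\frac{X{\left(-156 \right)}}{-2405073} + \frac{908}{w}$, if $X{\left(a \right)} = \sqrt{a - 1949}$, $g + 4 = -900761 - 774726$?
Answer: $\frac{3441663419386164}{7222328618375} - \frac{i \sqrt{2105}}{2405073} \approx 476.53 - 1.9076 \cdot 10^{-5} i$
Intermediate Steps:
$g = -1675491$ ($g = -4 - 1675487 = -1675491$)
$X{\left(a \right)} = \sqrt{-1949 + a}$
$w = \frac{7222328618375}{3790378215183}$ ($w = - \frac{1993198}{-1786299} - \frac{1675491}{-2121917} = \left(-1993198\right) \left(- \frac{1}{1786299}\right) - - \frac{1675491}{2121917} = \frac{1993198}{1786299} + \frac{1675491}{2121917} = \frac{7222328618375}{3790378215183} \approx 1.9054$)
$\frac{X{\left(-156 \right)}}{-2405073} + \frac{908}{w} = \frac{\sqrt{-1949 - 156}}{-2405073} + \frac{908}{\frac{7222328618375}{3790378215183}} = \sqrt{-2105} \left(- \frac{1}{2405073}\right) + 908 \cdot \frac{3790378215183}{7222328618375} = i \sqrt{2105} \left(- \frac{1}{2405073}\right) + \frac{3441663419386164}{7222328618375} = - \frac{i \sqrt{2105}}{2405073} + \frac{3441663419386164}{7222328618375} = \frac{3441663419386164}{7222328618375} - \frac{i \sqrt{2105}}{2405073}$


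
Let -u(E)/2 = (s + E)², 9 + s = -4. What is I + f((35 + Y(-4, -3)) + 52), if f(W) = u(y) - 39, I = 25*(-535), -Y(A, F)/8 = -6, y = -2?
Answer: -13864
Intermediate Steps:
s = -13 (s = -9 - 4 = -13)
Y(A, F) = 48 (Y(A, F) = -8*(-6) = 48)
u(E) = -2*(-13 + E)²
I = -13375
f(W) = -489 (f(W) = -2*(-13 - 2)² - 39 = -2*(-15)² - 39 = -2*225 - 39 = -450 - 39 = -489)
I + f((35 + Y(-4, -3)) + 52) = -13375 - 489 = -13864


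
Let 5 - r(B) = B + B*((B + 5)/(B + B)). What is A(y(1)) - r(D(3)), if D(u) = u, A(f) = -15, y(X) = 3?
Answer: -13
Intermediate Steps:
r(B) = 5/2 - 3*B/2 (r(B) = 5 - (B + B*((B + 5)/(B + B))) = 5 - (B + B*((5 + B)/((2*B)))) = 5 - (B + B*((5 + B)*(1/(2*B)))) = 5 - (B + B*((5 + B)/(2*B))) = 5 - (B + (5/2 + B/2)) = 5 - (5/2 + 3*B/2) = 5 + (-5/2 - 3*B/2) = 5/2 - 3*B/2)
A(y(1)) - r(D(3)) = -15 - (5/2 - 3/2*3) = -15 - (5/2 - 9/2) = -15 - 1*(-2) = -15 + 2 = -13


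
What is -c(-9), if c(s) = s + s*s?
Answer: -72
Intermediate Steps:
c(s) = s + s**2
-c(-9) = -(-9)*(1 - 9) = -(-9)*(-8) = -1*72 = -72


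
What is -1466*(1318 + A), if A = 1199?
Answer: -3689922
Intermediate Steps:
-1466*(1318 + A) = -1466*(1318 + 1199) = -1466*2517 = -3689922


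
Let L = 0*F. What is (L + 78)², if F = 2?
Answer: 6084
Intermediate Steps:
L = 0 (L = 0*2 = 0)
(L + 78)² = (0 + 78)² = 78² = 6084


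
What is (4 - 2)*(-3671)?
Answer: -7342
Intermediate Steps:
(4 - 2)*(-3671) = 2*(-3671) = -7342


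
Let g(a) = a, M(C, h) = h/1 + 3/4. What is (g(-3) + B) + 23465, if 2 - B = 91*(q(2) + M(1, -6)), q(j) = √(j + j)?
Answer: 95039/4 ≈ 23760.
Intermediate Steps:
q(j) = √2*√j (q(j) = √(2*j) = √2*√j)
M(C, h) = ¾ + h (M(C, h) = h*1 + 3*(¼) = h + ¾ = ¾ + h)
B = 1191/4 (B = 2 - 91*(√2*√2 + (¾ - 6)) = 2 - 91*(2 - 21/4) = 2 - 91*(-13)/4 = 2 - 1*(-1183/4) = 2 + 1183/4 = 1191/4 ≈ 297.75)
(g(-3) + B) + 23465 = (-3 + 1191/4) + 23465 = 1179/4 + 23465 = 95039/4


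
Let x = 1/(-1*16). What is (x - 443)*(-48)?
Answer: 21267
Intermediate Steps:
x = -1/16 (x = 1/(-16) = -1/16 ≈ -0.062500)
(x - 443)*(-48) = (-1/16 - 443)*(-48) = -7089/16*(-48) = 21267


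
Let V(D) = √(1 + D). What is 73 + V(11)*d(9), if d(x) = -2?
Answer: 73 - 4*√3 ≈ 66.072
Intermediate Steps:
73 + V(11)*d(9) = 73 + √(1 + 11)*(-2) = 73 + √12*(-2) = 73 + (2*√3)*(-2) = 73 - 4*√3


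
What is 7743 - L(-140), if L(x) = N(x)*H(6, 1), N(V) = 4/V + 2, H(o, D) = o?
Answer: 270591/35 ≈ 7731.2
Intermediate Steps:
N(V) = 2 + 4/V
L(x) = 12 + 24/x (L(x) = (2 + 4/x)*6 = 12 + 24/x)
7743 - L(-140) = 7743 - (12 + 24/(-140)) = 7743 - (12 + 24*(-1/140)) = 7743 - (12 - 6/35) = 7743 - 1*414/35 = 7743 - 414/35 = 270591/35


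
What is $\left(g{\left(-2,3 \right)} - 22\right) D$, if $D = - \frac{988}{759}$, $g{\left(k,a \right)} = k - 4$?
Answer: $\frac{27664}{759} \approx 36.448$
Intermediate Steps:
$g{\left(k,a \right)} = -4 + k$
$D = - \frac{988}{759}$ ($D = \left(-988\right) \frac{1}{759} = - \frac{988}{759} \approx -1.3017$)
$\left(g{\left(-2,3 \right)} - 22\right) D = \left(\left(-4 - 2\right) - 22\right) \left(- \frac{988}{759}\right) = \left(-6 - 22\right) \left(- \frac{988}{759}\right) = \left(-28\right) \left(- \frac{988}{759}\right) = \frac{27664}{759}$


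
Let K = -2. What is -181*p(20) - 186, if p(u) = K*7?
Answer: 2348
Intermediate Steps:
p(u) = -14 (p(u) = -2*7 = -14)
-181*p(20) - 186 = -181*(-14) - 186 = 2534 - 186 = 2348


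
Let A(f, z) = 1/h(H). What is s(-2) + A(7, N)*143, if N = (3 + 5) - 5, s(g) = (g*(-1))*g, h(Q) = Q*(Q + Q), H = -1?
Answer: 135/2 ≈ 67.500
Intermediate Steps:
h(Q) = 2*Q² (h(Q) = Q*(2*Q) = 2*Q²)
s(g) = -g² (s(g) = (-g)*g = -g²)
N = 3 (N = 8 - 5 = 3)
A(f, z) = ½ (A(f, z) = 1/(2*(-1)²) = 1/(2*1) = 1/2 = ½)
s(-2) + A(7, N)*143 = -1*(-2)² + (½)*143 = -1*4 + 143/2 = -4 + 143/2 = 135/2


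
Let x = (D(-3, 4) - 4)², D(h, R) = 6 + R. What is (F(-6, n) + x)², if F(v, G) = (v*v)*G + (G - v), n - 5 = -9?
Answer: 11236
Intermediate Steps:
n = -4 (n = 5 - 9 = -4)
F(v, G) = G - v + G*v² (F(v, G) = v²*G + (G - v) = G*v² + (G - v) = G - v + G*v²)
x = 36 (x = ((6 + 4) - 4)² = (10 - 4)² = 6² = 36)
(F(-6, n) + x)² = ((-4 - 1*(-6) - 4*(-6)²) + 36)² = ((-4 + 6 - 4*36) + 36)² = ((-4 + 6 - 144) + 36)² = (-142 + 36)² = (-106)² = 11236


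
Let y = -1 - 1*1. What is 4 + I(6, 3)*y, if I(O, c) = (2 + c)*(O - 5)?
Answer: -6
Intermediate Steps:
y = -2 (y = -1 - 1 = -2)
I(O, c) = (-5 + O)*(2 + c) (I(O, c) = (2 + c)*(-5 + O) = (-5 + O)*(2 + c))
4 + I(6, 3)*y = 4 + (-10 - 5*3 + 2*6 + 6*3)*(-2) = 4 + (-10 - 15 + 12 + 18)*(-2) = 4 + 5*(-2) = 4 - 10 = -6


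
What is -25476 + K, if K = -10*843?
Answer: -33906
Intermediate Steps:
K = -8430
-25476 + K = -25476 - 8430 = -33906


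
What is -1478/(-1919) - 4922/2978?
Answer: -2521917/2857391 ≈ -0.88259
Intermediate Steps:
-1478/(-1919) - 4922/2978 = -1478*(-1/1919) - 4922*1/2978 = 1478/1919 - 2461/1489 = -2521917/2857391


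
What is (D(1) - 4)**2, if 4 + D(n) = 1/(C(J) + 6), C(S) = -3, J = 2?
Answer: 529/9 ≈ 58.778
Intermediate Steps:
D(n) = -11/3 (D(n) = -4 + 1/(-3 + 6) = -4 + 1/3 = -11/3)
(D(1) - 4)**2 = (-11/3 - 4)**2 = (-23/3)**2 = 529/9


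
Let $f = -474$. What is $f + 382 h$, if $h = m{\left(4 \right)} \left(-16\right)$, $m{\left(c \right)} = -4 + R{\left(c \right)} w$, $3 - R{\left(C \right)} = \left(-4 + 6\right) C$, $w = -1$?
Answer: $-6586$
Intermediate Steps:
$R{\left(C \right)} = 3 - 2 C$ ($R{\left(C \right)} = 3 - \left(-4 + 6\right) C = 3 - 2 C$)
$m{\left(c \right)} = -7 + 2 c$ ($m{\left(c \right)} = -4 + \left(3 - 2 c\right) \left(-1\right) = -4 + \left(-3 + 2 c\right) = -7 + 2 c$)
$h = -16$ ($h = \left(-7 + 2 \cdot 4\right) \left(-16\right) = \left(-7 + 8\right) \left(-16\right) = 1 \left(-16\right) = -16$)
$f + 382 h = -474 + 382 \left(-16\right) = -474 - 6112 = -6586$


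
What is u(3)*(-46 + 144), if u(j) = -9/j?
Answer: -294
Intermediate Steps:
u(3)*(-46 + 144) = (-9/3)*(-46 + 144) = -9*1/3*98 = -3*98 = -294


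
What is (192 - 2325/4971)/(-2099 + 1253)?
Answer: -317369/1401822 ≈ -0.22640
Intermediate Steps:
(192 - 2325/4971)/(-2099 + 1253) = (192 - 2325*1/4971)/(-846) = (192 - 775/1657)*(-1/846) = (317369/1657)*(-1/846) = -317369/1401822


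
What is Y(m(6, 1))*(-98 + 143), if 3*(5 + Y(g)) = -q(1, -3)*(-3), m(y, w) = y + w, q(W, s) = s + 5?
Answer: -135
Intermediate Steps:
q(W, s) = 5 + s
m(y, w) = w + y
Y(g) = -3 (Y(g) = -5 + (-(5 - 3)*(-3))/3 = -5 + (-1*2*(-3))/3 = -5 + (-2*(-3))/3 = -5 + (1/3)*6 = -5 + 2 = -3)
Y(m(6, 1))*(-98 + 143) = -3*(-98 + 143) = -3*45 = -135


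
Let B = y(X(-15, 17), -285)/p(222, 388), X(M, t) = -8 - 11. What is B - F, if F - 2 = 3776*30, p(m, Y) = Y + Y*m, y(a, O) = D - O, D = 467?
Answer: -2450402754/21631 ≈ -1.1328e+5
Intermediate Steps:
X(M, t) = -19
y(a, O) = 467 - O
F = 113282 (F = 2 + 3776*30 = 2 + 113280 = 113282)
B = 188/21631 (B = (467 - 1*(-285))/((388*(1 + 222))) = (467 + 285)/((388*223)) = 752/86524 = 752*(1/86524) = 188/21631 ≈ 0.0086912)
B - F = 188/21631 - 1*113282 = 188/21631 - 113282 = -2450402754/21631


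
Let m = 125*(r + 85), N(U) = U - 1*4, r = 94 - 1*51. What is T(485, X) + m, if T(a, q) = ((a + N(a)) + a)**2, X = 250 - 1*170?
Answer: 2121401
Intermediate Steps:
r = 43 (r = 94 - 51 = 43)
N(U) = -4 + U (N(U) = U - 4 = -4 + U)
m = 16000 (m = 125*(43 + 85) = 125*128 = 16000)
X = 80 (X = 250 - 170 = 80)
T(a, q) = (-4 + 3*a)**2 (T(a, q) = ((a + (-4 + a)) + a)**2 = ((-4 + 2*a) + a)**2 = (-4 + 3*a)**2)
T(485, X) + m = (-4 + 3*485)**2 + 16000 = (-4 + 1455)**2 + 16000 = 1451**2 + 16000 = 2105401 + 16000 = 2121401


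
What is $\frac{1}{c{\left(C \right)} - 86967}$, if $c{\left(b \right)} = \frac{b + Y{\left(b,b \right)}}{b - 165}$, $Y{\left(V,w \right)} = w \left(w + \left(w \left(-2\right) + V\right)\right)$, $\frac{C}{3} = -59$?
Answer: $- \frac{114}{9914179} \approx -1.1499 \cdot 10^{-5}$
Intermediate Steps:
$C = -177$ ($C = 3 \left(-59\right) = -177$)
$Y{\left(V,w \right)} = w \left(V - w\right)$ ($Y{\left(V,w \right)} = w \left(w + \left(- 2 w + V\right)\right) = w \left(w + \left(V - 2 w\right)\right) = w \left(V - w\right)$)
$c{\left(b \right)} = \frac{b}{-165 + b}$ ($c{\left(b \right)} = \frac{b + b \left(b - b\right)}{b - 165} = \frac{b + b 0}{-165 + b} = \frac{b + 0}{-165 + b} = \frac{b}{-165 + b}$)
$\frac{1}{c{\left(C \right)} - 86967} = \frac{1}{- \frac{177}{-165 - 177} - 86967} = \frac{1}{- \frac{177}{-342} - 86967} = \frac{1}{\left(-177\right) \left(- \frac{1}{342}\right) - 86967} = \frac{1}{\frac{59}{114} - 86967} = \frac{1}{- \frac{9914179}{114}} = - \frac{114}{9914179}$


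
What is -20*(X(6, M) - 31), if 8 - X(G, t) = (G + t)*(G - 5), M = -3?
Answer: 520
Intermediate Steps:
X(G, t) = 8 - (-5 + G)*(G + t) (X(G, t) = 8 - (G + t)*(G - 5) = 8 - (G + t)*(-5 + G) = 8 - (-5 + G)*(G + t))
-20*(X(6, M) - 31) = -20*((8 - 1*6**2 + 5*6 + 5*(-3) - 1*6*(-3)) - 31) = -20*((8 - 1*36 + 30 - 15 + 18) - 31) = -20*((8 - 36 + 30 - 15 + 18) - 31) = -20*(5 - 31) = -20*(-26) = 520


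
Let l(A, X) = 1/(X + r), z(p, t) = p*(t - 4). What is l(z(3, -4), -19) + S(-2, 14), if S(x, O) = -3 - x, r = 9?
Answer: -11/10 ≈ -1.1000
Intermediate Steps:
z(p, t) = p*(-4 + t)
l(A, X) = 1/(9 + X) (l(A, X) = 1/(X + 9) = 1/(9 + X))
l(z(3, -4), -19) + S(-2, 14) = 1/(9 - 19) + (-3 - 1*(-2)) = 1/(-10) + (-3 + 2) = -⅒ - 1 = -11/10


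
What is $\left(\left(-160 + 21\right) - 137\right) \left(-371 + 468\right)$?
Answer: $-26772$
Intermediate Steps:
$\left(\left(-160 + 21\right) - 137\right) \left(-371 + 468\right) = \left(-139 - 137\right) 97 = \left(-276\right) 97 = -26772$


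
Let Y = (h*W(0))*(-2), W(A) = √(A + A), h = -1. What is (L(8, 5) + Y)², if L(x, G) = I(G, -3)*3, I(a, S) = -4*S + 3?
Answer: 2025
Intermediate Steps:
W(A) = √2*√A (W(A) = √(2*A) = √2*√A)
I(a, S) = 3 - 4*S
L(x, G) = 45 (L(x, G) = (3 - 4*(-3))*3 = (3 + 12)*3 = 15*3 = 45)
Y = 0 (Y = -√2*√0*(-2) = -√2*0*(-2) = -1*0*(-2) = 0*(-2) = 0)
(L(8, 5) + Y)² = (45 + 0)² = 45² = 2025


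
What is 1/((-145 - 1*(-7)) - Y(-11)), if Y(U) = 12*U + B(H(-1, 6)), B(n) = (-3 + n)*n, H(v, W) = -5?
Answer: -1/46 ≈ -0.021739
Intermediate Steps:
B(n) = n*(-3 + n)
Y(U) = 40 + 12*U (Y(U) = 12*U - 5*(-3 - 5) = 12*U - 5*(-8) = 12*U + 40 = 40 + 12*U)
1/((-145 - 1*(-7)) - Y(-11)) = 1/((-145 - 1*(-7)) - (40 + 12*(-11))) = 1/((-145 + 7) - (40 - 132)) = 1/(-138 - 1*(-92)) = 1/(-138 + 92) = 1/(-46) = -1/46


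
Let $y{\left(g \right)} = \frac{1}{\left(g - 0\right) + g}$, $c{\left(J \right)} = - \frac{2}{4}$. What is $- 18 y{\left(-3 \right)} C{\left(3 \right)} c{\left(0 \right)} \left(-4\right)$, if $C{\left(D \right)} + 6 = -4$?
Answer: $-60$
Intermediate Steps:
$c{\left(J \right)} = - \frac{1}{2}$ ($c{\left(J \right)} = \left(-2\right) \frac{1}{4} = - \frac{1}{2}$)
$C{\left(D \right)} = -10$ ($C{\left(D \right)} = -6 - 4 = -10$)
$y{\left(g \right)} = \frac{1}{2 g}$ ($y{\left(g \right)} = \frac{1}{\left(g + 0\right) + g} = \frac{1}{g + g} = \frac{1}{2 g}$)
$- 18 y{\left(-3 \right)} C{\left(3 \right)} c{\left(0 \right)} \left(-4\right) = - 18 \frac{1}{2 \left(-3\right)} \left(-10\right) \left(- \frac{1}{2}\right) \left(-4\right) = - 18 \cdot \frac{1}{2} \left(- \frac{1}{3}\right) 5 \left(-4\right) = \left(-18\right) \left(- \frac{1}{6}\right) \left(-20\right) = 3 \left(-20\right) = -60$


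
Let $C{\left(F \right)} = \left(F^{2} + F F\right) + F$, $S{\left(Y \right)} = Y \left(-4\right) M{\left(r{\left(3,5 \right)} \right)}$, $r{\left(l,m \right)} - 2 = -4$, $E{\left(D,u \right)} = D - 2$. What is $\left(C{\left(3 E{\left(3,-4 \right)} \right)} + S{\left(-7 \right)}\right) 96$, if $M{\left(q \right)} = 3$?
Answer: $10080$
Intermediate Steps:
$E{\left(D,u \right)} = -2 + D$
$r{\left(l,m \right)} = -2$ ($r{\left(l,m \right)} = 2 - 4 = -2$)
$S{\left(Y \right)} = - 12 Y$ ($S{\left(Y \right)} = Y \left(-4\right) 3 = - 4 Y 3 = - 12 Y$)
$C{\left(F \right)} = F + 2 F^{2}$ ($C{\left(F \right)} = \left(F^{2} + F^{2}\right) + F = 2 F^{2} + F = F + 2 F^{2}$)
$\left(C{\left(3 E{\left(3,-4 \right)} \right)} + S{\left(-7 \right)}\right) 96 = \left(3 \left(-2 + 3\right) \left(1 + 2 \cdot 3 \left(-2 + 3\right)\right) - -84\right) 96 = \left(3 \cdot 1 \left(1 + 2 \cdot 3 \cdot 1\right) + 84\right) 96 = \left(3 \left(1 + 2 \cdot 3\right) + 84\right) 96 = \left(3 \left(1 + 6\right) + 84\right) 96 = \left(3 \cdot 7 + 84\right) 96 = \left(21 + 84\right) 96 = 105 \cdot 96 = 10080$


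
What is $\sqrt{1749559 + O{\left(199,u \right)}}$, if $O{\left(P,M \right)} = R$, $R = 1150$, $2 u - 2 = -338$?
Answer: $\sqrt{1750709} \approx 1323.1$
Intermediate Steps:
$u = -168$ ($u = 1 + \frac{1}{2} \left(-338\right) = 1 - 169 = -168$)
$O{\left(P,M \right)} = 1150$
$\sqrt{1749559 + O{\left(199,u \right)}} = \sqrt{1749559 + 1150} = \sqrt{1750709}$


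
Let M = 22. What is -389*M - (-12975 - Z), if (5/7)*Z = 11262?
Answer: 100919/5 ≈ 20184.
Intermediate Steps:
Z = 78834/5 (Z = (7/5)*11262 = 78834/5 ≈ 15767.)
-389*M - (-12975 - Z) = -389*22 - (-12975 - 1*78834/5) = -8558 - (-12975 - 78834/5) = -8558 - 1*(-143709/5) = -8558 + 143709/5 = 100919/5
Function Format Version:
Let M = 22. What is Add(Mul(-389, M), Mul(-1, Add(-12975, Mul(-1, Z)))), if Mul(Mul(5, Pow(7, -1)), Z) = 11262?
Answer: Rational(100919, 5) ≈ 20184.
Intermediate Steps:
Z = Rational(78834, 5) (Z = Mul(Rational(7, 5), 11262) = Rational(78834, 5) ≈ 15767.)
Add(Mul(-389, M), Mul(-1, Add(-12975, Mul(-1, Z)))) = Add(Mul(-389, 22), Mul(-1, Add(-12975, Mul(-1, Rational(78834, 5))))) = Add(-8558, Mul(-1, Add(-12975, Rational(-78834, 5)))) = Add(-8558, Mul(-1, Rational(-143709, 5))) = Add(-8558, Rational(143709, 5)) = Rational(100919, 5)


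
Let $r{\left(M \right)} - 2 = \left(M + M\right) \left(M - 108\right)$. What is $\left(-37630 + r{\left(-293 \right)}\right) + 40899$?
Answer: $238257$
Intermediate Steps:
$r{\left(M \right)} = 2 + 2 M \left(-108 + M\right)$ ($r{\left(M \right)} = 2 + \left(M + M\right) \left(M - 108\right) = 2 + 2 M \left(-108 + M\right)$)
$\left(-37630 + r{\left(-293 \right)}\right) + 40899 = \left(-37630 + \left(2 - -63288 + 2 \left(-293\right)^{2}\right)\right) + 40899 = \left(-37630 + \left(2 + 63288 + 2 \cdot 85849\right)\right) + 40899 = \left(-37630 + \left(2 + 63288 + 171698\right)\right) + 40899 = \left(-37630 + 234988\right) + 40899 = 197358 + 40899 = 238257$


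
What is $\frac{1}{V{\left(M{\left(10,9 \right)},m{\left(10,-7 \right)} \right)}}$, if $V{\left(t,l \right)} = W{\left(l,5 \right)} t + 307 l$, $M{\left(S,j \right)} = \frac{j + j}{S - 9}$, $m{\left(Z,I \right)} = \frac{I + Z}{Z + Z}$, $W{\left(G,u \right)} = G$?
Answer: $\frac{4}{195} \approx 0.020513$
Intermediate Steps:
$m{\left(Z,I \right)} = \frac{I + Z}{2 Z}$
$M{\left(S,j \right)} = \frac{2 j}{-9 + S}$
$V{\left(t,l \right)} = 307 l + l t$ ($V{\left(t,l \right)} = l t + 307 l = 307 l + l t$)
$\frac{1}{V{\left(M{\left(10,9 \right)},m{\left(10,-7 \right)} \right)}} = \frac{1}{\frac{-7 + 10}{2 \cdot 10} \left(307 + 2 \cdot 9 \frac{1}{-9 + 10}\right)} = \frac{1}{\frac{1}{2} \cdot \frac{1}{10} \cdot 3 \left(307 + 2 \cdot 9 \cdot 1^{-1}\right)} = \frac{1}{\frac{3}{20} \left(307 + 2 \cdot 9 \cdot 1\right)} = \frac{1}{\frac{3}{20} \left(307 + 18\right)} = \frac{1}{\frac{3}{20} \cdot 325} = \frac{1}{\frac{195}{4}} = \frac{4}{195}$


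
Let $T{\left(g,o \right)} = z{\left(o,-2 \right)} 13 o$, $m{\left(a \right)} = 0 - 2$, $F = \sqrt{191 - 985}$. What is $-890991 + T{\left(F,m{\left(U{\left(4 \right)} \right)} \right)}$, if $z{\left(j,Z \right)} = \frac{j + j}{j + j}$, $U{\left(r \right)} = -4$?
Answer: $-891017$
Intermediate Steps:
$F = i \sqrt{794}$ ($F = \sqrt{-794} = i \sqrt{794} \approx 28.178 i$)
$m{\left(a \right)} = -2$
$z{\left(j,Z \right)} = 1$ ($z{\left(j,Z \right)} = \frac{2 j}{2 j} = 2 j \frac{1}{2 j} = 1$)
$T{\left(g,o \right)} = 13 o$ ($T{\left(g,o \right)} = 1 \cdot 13 o = 13 o$)
$-890991 + T{\left(F,m{\left(U{\left(4 \right)} \right)} \right)} = -890991 + 13 \left(-2\right) = -890991 - 26 = -891017$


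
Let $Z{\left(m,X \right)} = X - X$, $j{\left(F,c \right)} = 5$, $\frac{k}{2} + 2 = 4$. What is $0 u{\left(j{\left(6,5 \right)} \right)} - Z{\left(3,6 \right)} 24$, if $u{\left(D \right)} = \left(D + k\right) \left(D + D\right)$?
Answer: $0$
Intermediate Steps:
$k = 4$ ($k = -4 + 2 \cdot 4 = -4 + 8 = 4$)
$Z{\left(m,X \right)} = 0$
$u{\left(D \right)} = 2 D \left(4 + D\right)$ ($u{\left(D \right)} = \left(D + 4\right) \left(D + D\right) = \left(4 + D\right) 2 D = 2 D \left(4 + D\right)$)
$0 u{\left(j{\left(6,5 \right)} \right)} - Z{\left(3,6 \right)} 24 = 0 \cdot 2 \cdot 5 \left(4 + 5\right) - 0 \cdot 24 = 0 \cdot 2 \cdot 5 \cdot 9 - 0 = 0 \cdot 90 + 0 = 0 + 0 = 0$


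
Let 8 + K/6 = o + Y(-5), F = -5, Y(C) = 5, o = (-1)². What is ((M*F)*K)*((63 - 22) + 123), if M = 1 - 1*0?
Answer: 9840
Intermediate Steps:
o = 1
M = 1 (M = 1 + 0 = 1)
K = -12 (K = -48 + 6*(1 + 5) = -48 + 6*6 = -48 + 36 = -12)
((M*F)*K)*((63 - 22) + 123) = ((1*(-5))*(-12))*((63 - 22) + 123) = (-5*(-12))*(41 + 123) = 60*164 = 9840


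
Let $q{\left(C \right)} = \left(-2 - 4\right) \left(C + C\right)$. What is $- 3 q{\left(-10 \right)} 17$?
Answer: $-6120$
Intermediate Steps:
$q{\left(C \right)} = - 12 C$ ($q{\left(C \right)} = - 6 \cdot 2 C = - 12 C$)
$- 3 q{\left(-10 \right)} 17 = - 3 \left(\left(-12\right) \left(-10\right)\right) 17 = \left(-3\right) 120 \cdot 17 = \left(-360\right) 17 = -6120$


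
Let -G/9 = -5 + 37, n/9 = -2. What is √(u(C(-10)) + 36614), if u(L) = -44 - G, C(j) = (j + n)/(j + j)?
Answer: √36858 ≈ 191.98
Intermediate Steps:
n = -18 (n = 9*(-2) = -18)
G = -288 (G = -9*(-5 + 37) = -9*32 = -288)
C(j) = (-18 + j)/(2*j) (C(j) = (j - 18)/(j + j) = (-18 + j)/((2*j)) = (-18 + j)*(1/(2*j)) = (-18 + j)/(2*j))
u(L) = 244 (u(L) = -44 - 1*(-288) = -44 + 288 = 244)
√(u(C(-10)) + 36614) = √(244 + 36614) = √36858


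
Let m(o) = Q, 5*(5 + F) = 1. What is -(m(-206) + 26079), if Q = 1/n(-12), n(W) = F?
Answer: -625891/24 ≈ -26079.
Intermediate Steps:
F = -24/5 (F = -5 + (⅕)*1 = -5 + ⅕ = -24/5 ≈ -4.8000)
n(W) = -24/5
Q = -5/24 (Q = 1/(-24/5) = -5/24 ≈ -0.20833)
m(o) = -5/24
-(m(-206) + 26079) = -(-5/24 + 26079) = -1*625891/24 = -625891/24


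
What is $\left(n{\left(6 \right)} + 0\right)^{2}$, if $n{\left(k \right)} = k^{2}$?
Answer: $1296$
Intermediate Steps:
$\left(n{\left(6 \right)} + 0\right)^{2} = \left(6^{2} + 0\right)^{2} = \left(36 + 0\right)^{2} = 36^{2} = 1296$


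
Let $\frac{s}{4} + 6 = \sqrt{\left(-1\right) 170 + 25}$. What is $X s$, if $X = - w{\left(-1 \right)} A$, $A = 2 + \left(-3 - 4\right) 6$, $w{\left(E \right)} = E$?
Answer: $960 - 160 i \sqrt{145} \approx 960.0 - 1926.7 i$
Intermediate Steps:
$A = -40$ ($A = 2 - 42 = -40$)
$s = -24 + 4 i \sqrt{145}$ ($s = -24 + 4 \sqrt{\left(-1\right) 170 + 25} = -24 + 4 \sqrt{-170 + 25} = -24 + 4 \sqrt{-145} = -24 + 4 i \sqrt{145} \approx -24.0 + 48.166 i$)
$X = -40$ ($X = - \left(-1\right) \left(-40\right) = \left(-1\right) 40 = -40$)
$X s = - 40 \left(-24 + 4 i \sqrt{145}\right) = 960 - 160 i \sqrt{145}$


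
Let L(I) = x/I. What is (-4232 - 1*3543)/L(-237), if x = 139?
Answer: 1842675/139 ≈ 13257.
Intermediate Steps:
L(I) = 139/I
(-4232 - 1*3543)/L(-237) = (-4232 - 1*3543)/((139/(-237))) = (-4232 - 3543)/((139*(-1/237))) = -7775/(-139/237) = -7775*(-237/139) = 1842675/139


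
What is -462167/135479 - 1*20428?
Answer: -2768027179/135479 ≈ -20431.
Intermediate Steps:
-462167/135479 - 1*20428 = -462167*1/135479 - 20428 = -462167/135479 - 20428 = -2768027179/135479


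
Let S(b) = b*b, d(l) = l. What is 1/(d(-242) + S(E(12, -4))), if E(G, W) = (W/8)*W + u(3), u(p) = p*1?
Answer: -1/217 ≈ -0.0046083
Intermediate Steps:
u(p) = p
E(G, W) = 3 + W²/8 (E(G, W) = (W/8)*W + 3 = W²/8 + 3 = 3 + W²/8)
S(b) = b²
1/(d(-242) + S(E(12, -4))) = 1/(-242 + (3 + (⅛)*(-4)²)²) = 1/(-242 + (3 + (⅛)*16)²) = 1/(-242 + (3 + 2)²) = 1/(-242 + 5²) = 1/(-242 + 25) = 1/(-217) = -1/217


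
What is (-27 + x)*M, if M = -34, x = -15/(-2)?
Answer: 663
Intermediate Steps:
x = 15/2 (x = -15*(-½) = 15/2 ≈ 7.5000)
(-27 + x)*M = (-27 + 15/2)*(-34) = -39/2*(-34) = 663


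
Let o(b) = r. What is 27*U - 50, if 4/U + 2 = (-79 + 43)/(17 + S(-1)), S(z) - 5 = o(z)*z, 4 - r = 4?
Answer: -797/10 ≈ -79.700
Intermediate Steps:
r = 0 (r = 4 - 1*4 = 4 - 4 = 0)
o(b) = 0
S(z) = 5 (S(z) = 5 + 0*z = 5 + 0 = 5)
U = -11/10 (U = 4/(-2 + (-79 + 43)/(17 + 5)) = 4/(-2 - 36/22) = 4/(-2 - 36*1/22) = 4/(-2 - 18/11) = 4/(-40/11) = 4*(-11/40) = -11/10 ≈ -1.1000)
27*U - 50 = 27*(-11/10) - 50 = -297/10 - 50 = -797/10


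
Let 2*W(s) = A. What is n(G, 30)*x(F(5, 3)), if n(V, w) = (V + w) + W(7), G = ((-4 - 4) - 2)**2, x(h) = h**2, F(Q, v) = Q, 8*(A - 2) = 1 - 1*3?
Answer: 26175/8 ≈ 3271.9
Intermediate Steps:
A = 7/4 (A = 2 + (1 - 1*3)/8 = 2 + (1 - 3)/8 = 2 + (1/8)*(-2) = 2 - 1/4 = 7/4 ≈ 1.7500)
W(s) = 7/8 (W(s) = (1/2)*(7/4) = 7/8)
G = 100 (G = (-8 - 2)**2 = (-10)**2 = 100)
n(V, w) = 7/8 + V + w (n(V, w) = (V + w) + 7/8 = 7/8 + V + w)
n(G, 30)*x(F(5, 3)) = (7/8 + 100 + 30)*5**2 = (1047/8)*25 = 26175/8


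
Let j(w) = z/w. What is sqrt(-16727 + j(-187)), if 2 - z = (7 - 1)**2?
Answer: 7*I*sqrt(41305)/11 ≈ 129.33*I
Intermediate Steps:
z = -34 (z = 2 - (7 - 1)**2 = 2 - 1*6**2 = 2 - 1*36 = 2 - 36 = -34)
j(w) = -34/w
sqrt(-16727 + j(-187)) = sqrt(-16727 - 34/(-187)) = sqrt(-16727 - 34*(-1/187)) = sqrt(-16727 + 2/11) = sqrt(-183995/11) = 7*I*sqrt(41305)/11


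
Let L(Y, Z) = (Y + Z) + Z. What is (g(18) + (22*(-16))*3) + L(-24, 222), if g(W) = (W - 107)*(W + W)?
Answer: -3840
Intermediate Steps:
g(W) = 2*W*(-107 + W) (g(W) = (-107 + W)*(2*W) = 2*W*(-107 + W))
L(Y, Z) = Y + 2*Z
(g(18) + (22*(-16))*3) + L(-24, 222) = (2*18*(-107 + 18) + (22*(-16))*3) + (-24 + 2*222) = (2*18*(-89) - 352*3) + (-24 + 444) = (-3204 - 1056) + 420 = -4260 + 420 = -3840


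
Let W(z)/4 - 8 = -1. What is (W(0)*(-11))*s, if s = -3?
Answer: 924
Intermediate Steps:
W(z) = 28 (W(z) = 32 + 4*(-1) = 32 - 4 = 28)
(W(0)*(-11))*s = (28*(-11))*(-3) = -308*(-3) = 924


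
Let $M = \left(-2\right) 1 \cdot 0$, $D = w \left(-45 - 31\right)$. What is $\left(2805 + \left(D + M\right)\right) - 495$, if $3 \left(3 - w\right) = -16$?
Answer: $\frac{5030}{3} \approx 1676.7$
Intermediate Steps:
$w = \frac{25}{3}$ ($w = 3 - - \frac{16}{3} = 3 + \frac{16}{3} = \frac{25}{3} \approx 8.3333$)
$D = - \frac{1900}{3}$ ($D = \frac{25 \left(-45 - 31\right)}{3} = \frac{25}{3} \left(-76\right) = - \frac{1900}{3} \approx -633.33$)
$M = 0$ ($M = \left(-2\right) 0 = 0$)
$\left(2805 + \left(D + M\right)\right) - 495 = \left(2805 + \left(- \frac{1900}{3} + 0\right)\right) - 495 = \left(2805 - \frac{1900}{3}\right) - 495 = \frac{6515}{3} - 495 = \frac{5030}{3}$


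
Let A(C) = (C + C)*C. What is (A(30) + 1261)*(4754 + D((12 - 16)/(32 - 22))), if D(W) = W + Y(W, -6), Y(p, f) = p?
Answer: 72747726/5 ≈ 1.4550e+7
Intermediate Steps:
D(W) = 2*W (D(W) = W + W = 2*W)
A(C) = 2*C² (A(C) = (2*C)*C = 2*C²)
(A(30) + 1261)*(4754 + D((12 - 16)/(32 - 22))) = (2*30² + 1261)*(4754 + 2*((12 - 16)/(32 - 22))) = (2*900 + 1261)*(4754 + 2*(-4/10)) = (1800 + 1261)*(4754 + 2*(-4*⅒)) = 3061*(4754 + 2*(-⅖)) = 3061*(4754 - ⅘) = 3061*(23766/5) = 72747726/5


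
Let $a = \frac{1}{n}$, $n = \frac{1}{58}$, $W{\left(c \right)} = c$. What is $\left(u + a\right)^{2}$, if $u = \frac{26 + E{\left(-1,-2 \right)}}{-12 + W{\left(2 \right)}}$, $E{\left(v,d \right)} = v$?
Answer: $\frac{12321}{4} \approx 3080.3$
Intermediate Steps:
$n = \frac{1}{58} \approx 0.017241$
$a = 58$ ($a = \frac{1}{\frac{1}{58}} = 58$)
$u = - \frac{5}{2}$ ($u = \frac{26 - 1}{-12 + 2} = \frac{25}{-10} = 25 \left(- \frac{1}{10}\right) = - \frac{5}{2} \approx -2.5$)
$\left(u + a\right)^{2} = \left(- \frac{5}{2} + 58\right)^{2} = \left(\frac{111}{2}\right)^{2} = \frac{12321}{4}$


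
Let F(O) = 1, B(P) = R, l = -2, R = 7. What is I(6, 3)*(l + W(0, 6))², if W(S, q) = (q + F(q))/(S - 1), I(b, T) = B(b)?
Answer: 567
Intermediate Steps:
B(P) = 7
I(b, T) = 7
W(S, q) = (1 + q)/(-1 + S) (W(S, q) = (q + 1)/(S - 1) = (1 + q)/(-1 + S))
I(6, 3)*(l + W(0, 6))² = 7*(-2 + (1 + 6)/(-1 + 0))² = 7*(-2 + 7/(-1))² = 7*(-2 - 1*7)² = 7*(-2 - 7)² = 7*(-9)² = 7*81 = 567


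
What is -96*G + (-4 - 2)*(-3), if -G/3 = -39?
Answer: -11214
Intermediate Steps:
G = 117 (G = -3*(-39) = 117)
-96*G + (-4 - 2)*(-3) = -96*117 + (-4 - 2)*(-3) = -11232 - 6*(-3) = -11232 + 18 = -11214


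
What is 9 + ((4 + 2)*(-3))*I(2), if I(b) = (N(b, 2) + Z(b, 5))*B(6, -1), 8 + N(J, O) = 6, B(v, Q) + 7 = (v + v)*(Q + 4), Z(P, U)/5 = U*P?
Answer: -25047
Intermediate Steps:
Z(P, U) = 5*P*U (Z(P, U) = 5*(U*P) = 5*(P*U) = 5*P*U)
B(v, Q) = -7 + 2*v*(4 + Q) (B(v, Q) = -7 + (v + v)*(Q + 4) = -7 + (2*v)*(4 + Q) = -7 + 2*v*(4 + Q))
N(J, O) = -2 (N(J, O) = -8 + 6 = -2)
I(b) = -58 + 725*b (I(b) = (-2 + 5*b*5)*(-7 + 8*6 + 2*(-1)*6) = (-2 + 25*b)*(-7 + 48 - 12) = (-2 + 25*b)*29 = -58 + 725*b)
9 + ((4 + 2)*(-3))*I(2) = 9 + ((4 + 2)*(-3))*(-58 + 725*2) = 9 + (6*(-3))*(-58 + 1450) = 9 - 18*1392 = 9 - 25056 = -25047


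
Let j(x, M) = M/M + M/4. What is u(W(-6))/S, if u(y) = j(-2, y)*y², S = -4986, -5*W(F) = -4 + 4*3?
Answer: -32/103875 ≈ -0.00030806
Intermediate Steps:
W(F) = -8/5 (W(F) = -(-4 + 4*3)/5 = -(-4 + 12)/5 = -⅕*8 = -8/5)
j(x, M) = 1 + M/4 (j(x, M) = 1 + M*(¼) = 1 + M/4)
u(y) = y²*(1 + y/4) (u(y) = (1 + y/4)*y² = y²*(1 + y/4))
u(W(-6))/S = ((-8/5)²*(4 - 8/5)/4)/(-4986) = ((¼)*(64/25)*(12/5))*(-1/4986) = (192/125)*(-1/4986) = -32/103875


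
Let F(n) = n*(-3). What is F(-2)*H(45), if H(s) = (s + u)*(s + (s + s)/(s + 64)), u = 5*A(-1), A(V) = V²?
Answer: 1498500/109 ≈ 13748.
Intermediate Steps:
u = 5 (u = 5*(-1)² = 5*1 = 5)
F(n) = -3*n
H(s) = (5 + s)*(s + 2*s/(64 + s)) (H(s) = (s + 5)*(s + (s + s)/(s + 64)) = (5 + s)*(s + (2*s)/(64 + s)) = (5 + s)*(s + 2*s/(64 + s)))
F(-2)*H(45) = (-3*(-2))*(45*(330 + 45² + 71*45)/(64 + 45)) = 6*(45*(330 + 2025 + 3195)/109) = 6*(45*(1/109)*5550) = 6*(249750/109) = 1498500/109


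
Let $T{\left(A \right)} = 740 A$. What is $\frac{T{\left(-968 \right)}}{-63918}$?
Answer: $\frac{358160}{31959} \approx 11.207$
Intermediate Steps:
$\frac{T{\left(-968 \right)}}{-63918} = \frac{740 \left(-968\right)}{-63918} = \left(-716320\right) \left(- \frac{1}{63918}\right) = \frac{358160}{31959}$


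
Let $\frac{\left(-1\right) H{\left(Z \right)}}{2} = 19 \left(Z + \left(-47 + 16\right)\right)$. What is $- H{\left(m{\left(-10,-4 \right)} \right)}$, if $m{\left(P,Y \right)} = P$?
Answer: $-1558$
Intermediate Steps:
$H{\left(Z \right)} = 1178 - 38 Z$ ($H{\left(Z \right)} = - 2 \cdot 19 \left(Z + \left(-47 + 16\right)\right) = - 2 \cdot 19 \left(Z - 31\right) = - 2 \cdot 19 \left(-31 + Z\right) = - 2 \left(-589 + 19 Z\right) = 1178 - 38 Z$)
$- H{\left(m{\left(-10,-4 \right)} \right)} = - (1178 - -380) = - (1178 + 380) = \left(-1\right) 1558 = -1558$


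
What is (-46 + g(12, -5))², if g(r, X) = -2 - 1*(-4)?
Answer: 1936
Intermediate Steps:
g(r, X) = 2 (g(r, X) = -2 + 4 = 2)
(-46 + g(12, -5))² = (-46 + 2)² = (-44)² = 1936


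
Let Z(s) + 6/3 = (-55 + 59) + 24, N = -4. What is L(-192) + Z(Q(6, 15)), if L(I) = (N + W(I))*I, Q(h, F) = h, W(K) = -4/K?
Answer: 790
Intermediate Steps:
L(I) = I*(-4 - 4/I) (L(I) = (-4 - 4/I)*I = I*(-4 - 4/I))
Z(s) = 26 (Z(s) = -2 + ((-55 + 59) + 24) = -2 + (4 + 24) = -2 + 28 = 26)
L(-192) + Z(Q(6, 15)) = (-4 - 4*(-192)) + 26 = (-4 + 768) + 26 = 764 + 26 = 790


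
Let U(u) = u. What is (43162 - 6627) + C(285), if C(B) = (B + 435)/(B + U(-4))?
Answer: 10267055/281 ≈ 36538.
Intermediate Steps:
C(B) = (435 + B)/(-4 + B) (C(B) = (B + 435)/(B - 4) = (435 + B)/(-4 + B))
(43162 - 6627) + C(285) = (43162 - 6627) + (435 + 285)/(-4 + 285) = 36535 + 720/281 = 10267055/281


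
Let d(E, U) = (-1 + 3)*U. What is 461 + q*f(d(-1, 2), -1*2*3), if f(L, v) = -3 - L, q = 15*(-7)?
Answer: 1196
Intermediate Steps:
q = -105
d(E, U) = 2*U
461 + q*f(d(-1, 2), -1*2*3) = 461 - 105*(-3 - 2*2) = 461 - 105*(-3 - 1*4) = 461 - 105*(-3 - 4) = 461 - 105*(-7) = 461 + 735 = 1196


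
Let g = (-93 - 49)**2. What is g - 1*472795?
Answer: -452631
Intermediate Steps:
g = 20164 (g = (-142)**2 = 20164)
g - 1*472795 = 20164 - 1*472795 = 20164 - 472795 = -452631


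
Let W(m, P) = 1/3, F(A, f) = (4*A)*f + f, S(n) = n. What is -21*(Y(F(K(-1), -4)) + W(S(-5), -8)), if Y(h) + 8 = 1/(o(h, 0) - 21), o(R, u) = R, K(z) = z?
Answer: 490/3 ≈ 163.33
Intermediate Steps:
F(A, f) = f + 4*A*f (F(A, f) = 4*A*f + f = f + 4*A*f)
W(m, P) = ⅓
Y(h) = -8 + 1/(-21 + h) (Y(h) = -8 + 1/(h - 21) = -8 + 1/(-21 + h))
-21*(Y(F(K(-1), -4)) + W(S(-5), -8)) = -21*((169 - (-32)*(1 + 4*(-1)))/(-21 - 4*(1 + 4*(-1))) + ⅓) = -21*((169 - (-32)*(1 - 4))/(-21 - 4*(1 - 4)) + ⅓) = -21*((169 - (-32)*(-3))/(-21 - 4*(-3)) + ⅓) = -21*((169 - 8*12)/(-21 + 12) + ⅓) = -21*((169 - 96)/(-9) + ⅓) = -21*(-⅑*73 + ⅓) = -21*(-73/9 + ⅓) = -21*(-70/9) = 490/3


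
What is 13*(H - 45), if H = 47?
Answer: 26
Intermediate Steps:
13*(H - 45) = 13*(47 - 45) = 13*2 = 26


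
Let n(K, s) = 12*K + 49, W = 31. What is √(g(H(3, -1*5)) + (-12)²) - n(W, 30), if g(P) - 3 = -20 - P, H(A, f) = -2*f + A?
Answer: -421 + √114 ≈ -410.32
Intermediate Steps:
H(A, f) = A - 2*f
n(K, s) = 49 + 12*K
g(P) = -17 - P (g(P) = 3 + (-20 - P) = -17 - P)
√(g(H(3, -1*5)) + (-12)²) - n(W, 30) = √((-17 - (3 - (-2)*5)) + (-12)²) - (49 + 12*31) = √((-17 - (3 - 2*(-5))) + 144) - (49 + 372) = √((-17 - (3 + 10)) + 144) - 1*421 = √((-17 - 1*13) + 144) - 421 = √((-17 - 13) + 144) - 421 = √(-30 + 144) - 421 = √114 - 421 = -421 + √114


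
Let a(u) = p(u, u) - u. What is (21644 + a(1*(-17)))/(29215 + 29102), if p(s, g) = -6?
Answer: 21655/58317 ≈ 0.37133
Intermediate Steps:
a(u) = -6 - u
(21644 + a(1*(-17)))/(29215 + 29102) = (21644 + (-6 - (-17)))/(29215 + 29102) = (21644 + (-6 - 1*(-17)))/58317 = (21644 + (-6 + 17))*(1/58317) = (21644 + 11)*(1/58317) = 21655*(1/58317) = 21655/58317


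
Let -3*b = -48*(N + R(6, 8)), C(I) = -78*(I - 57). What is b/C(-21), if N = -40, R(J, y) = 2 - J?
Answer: -176/1521 ≈ -0.11571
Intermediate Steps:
C(I) = 4446 - 78*I (C(I) = -78*(-57 + I) = 4446 - 78*I)
b = -704 (b = -(-16)*(-40 + (2 - 1*6)) = -(-16)*(-40 + (2 - 6)) = -(-16)*(-40 - 4) = -(-16)*(-44) = -⅓*2112 = -704)
b/C(-21) = -704/(4446 - 78*(-21)) = -704/(4446 + 1638) = -704/6084 = -704*1/6084 = -176/1521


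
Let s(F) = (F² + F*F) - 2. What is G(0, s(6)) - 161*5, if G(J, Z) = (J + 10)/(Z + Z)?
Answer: -11269/14 ≈ -804.93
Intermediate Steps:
s(F) = -2 + 2*F² (s(F) = (F² + F²) - 2 = 2*F² - 2 = -2 + 2*F²)
G(J, Z) = (10 + J)/(2*Z) (G(J, Z) = (10 + J)/((2*Z)) = (10 + J)*(1/(2*Z)) = (10 + J)/(2*Z))
G(0, s(6)) - 161*5 = (10 + 0)/(2*(-2 + 2*6²)) - 161*5 = (½)*10/(-2 + 2*36) - 23*35 = (½)*10/(-2 + 72) - 805 = (½)*10/70 - 805 = (½)*(1/70)*10 - 805 = 1/14 - 805 = -11269/14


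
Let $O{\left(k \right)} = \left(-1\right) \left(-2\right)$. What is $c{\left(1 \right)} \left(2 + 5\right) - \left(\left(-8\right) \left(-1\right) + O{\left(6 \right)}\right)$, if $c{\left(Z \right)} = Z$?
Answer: $-3$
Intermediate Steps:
$O{\left(k \right)} = 2$
$c{\left(1 \right)} \left(2 + 5\right) - \left(\left(-8\right) \left(-1\right) + O{\left(6 \right)}\right) = 1 \left(2 + 5\right) - \left(\left(-8\right) \left(-1\right) + 2\right) = 1 \cdot 7 - \left(8 + 2\right) = 7 - 10 = -3$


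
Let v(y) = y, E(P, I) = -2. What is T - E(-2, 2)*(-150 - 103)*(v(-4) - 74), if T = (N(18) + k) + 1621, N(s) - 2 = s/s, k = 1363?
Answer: 42455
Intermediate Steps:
N(s) = 3 (N(s) = 2 + s/s = 2 + 1 = 3)
T = 2987 (T = (3 + 1363) + 1621 = 1366 + 1621 = 2987)
T - E(-2, 2)*(-150 - 103)*(v(-4) - 74) = 2987 - (-2)*(-150 - 103)*(-4 - 74) = 2987 - (-2)*(-253*(-78)) = 2987 - (-2)*19734 = 2987 - 1*(-39468) = 2987 + 39468 = 42455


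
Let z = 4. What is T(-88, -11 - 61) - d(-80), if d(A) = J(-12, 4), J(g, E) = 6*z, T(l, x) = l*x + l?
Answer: 6224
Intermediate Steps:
T(l, x) = l + l*x
J(g, E) = 24 (J(g, E) = 6*4 = 24)
d(A) = 24
T(-88, -11 - 61) - d(-80) = -88*(1 + (-11 - 61)) - 1*24 = -88*(1 - 72) - 24 = -88*(-71) - 24 = 6248 - 24 = 6224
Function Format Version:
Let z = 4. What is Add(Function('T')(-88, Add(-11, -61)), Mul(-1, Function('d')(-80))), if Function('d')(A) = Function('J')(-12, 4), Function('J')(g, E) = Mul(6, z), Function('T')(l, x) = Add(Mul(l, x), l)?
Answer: 6224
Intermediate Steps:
Function('T')(l, x) = Add(l, Mul(l, x))
Function('J')(g, E) = 24 (Function('J')(g, E) = Mul(6, 4) = 24)
Function('d')(A) = 24
Add(Function('T')(-88, Add(-11, -61)), Mul(-1, Function('d')(-80))) = Add(Mul(-88, Add(1, Add(-11, -61))), Mul(-1, 24)) = Add(Mul(-88, Add(1, -72)), -24) = Add(Mul(-88, -71), -24) = Add(6248, -24) = 6224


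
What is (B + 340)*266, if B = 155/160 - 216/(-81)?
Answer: 4387537/48 ≈ 91407.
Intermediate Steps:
B = 349/96 (B = 155*(1/160) - 216*(-1/81) = 31/32 + 8/3 = 349/96 ≈ 3.6354)
(B + 340)*266 = (349/96 + 340)*266 = (32989/96)*266 = 4387537/48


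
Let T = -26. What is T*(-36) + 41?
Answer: 977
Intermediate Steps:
T*(-36) + 41 = -26*(-36) + 41 = 936 + 41 = 977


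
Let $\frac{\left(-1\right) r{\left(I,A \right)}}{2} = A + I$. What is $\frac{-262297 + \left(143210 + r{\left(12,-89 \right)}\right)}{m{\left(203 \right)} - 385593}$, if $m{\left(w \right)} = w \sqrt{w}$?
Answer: $\frac{45859732269}{148673596222} + \frac{24143399 \sqrt{203}}{148673596222} \approx 0.31077$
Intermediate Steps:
$r{\left(I,A \right)} = - 2 A - 2 I$ ($r{\left(I,A \right)} = - 2 \left(A + I\right) = - 2 A - 2 I$)
$m{\left(w \right)} = w^{\frac{3}{2}}$
$\frac{-262297 + \left(143210 + r{\left(12,-89 \right)}\right)}{m{\left(203 \right)} - 385593} = \frac{-262297 + \left(143210 - -154\right)}{203^{\frac{3}{2}} - 385593} = \frac{-262297 + \left(143210 + \left(178 - 24\right)\right)}{203 \sqrt{203} - 385593} = \frac{-262297 + \left(143210 + 154\right)}{-385593 + 203 \sqrt{203}} = \frac{-262297 + 143364}{-385593 + 203 \sqrt{203}} = - \frac{118933}{-385593 + 203 \sqrt{203}}$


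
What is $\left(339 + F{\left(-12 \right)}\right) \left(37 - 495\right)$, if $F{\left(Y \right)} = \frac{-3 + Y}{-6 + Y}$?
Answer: $- \frac{466931}{3} \approx -1.5564 \cdot 10^{5}$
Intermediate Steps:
$F{\left(Y \right)} = \frac{-3 + Y}{-6 + Y}$
$\left(339 + F{\left(-12 \right)}\right) \left(37 - 495\right) = \left(339 + \frac{-3 - 12}{-6 - 12}\right) \left(37 - 495\right) = \left(339 + \frac{1}{-18} \left(-15\right)\right) \left(-458\right) = \left(339 - - \frac{5}{6}\right) \left(-458\right) = \left(339 + \frac{5}{6}\right) \left(-458\right) = \frac{2039}{6} \left(-458\right) = - \frac{466931}{3}$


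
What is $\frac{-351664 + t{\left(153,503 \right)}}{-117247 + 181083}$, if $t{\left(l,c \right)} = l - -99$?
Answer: $- \frac{87853}{15959} \approx -5.5049$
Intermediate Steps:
$t{\left(l,c \right)} = 99 + l$ ($t{\left(l,c \right)} = l + 99 = 99 + l$)
$\frac{-351664 + t{\left(153,503 \right)}}{-117247 + 181083} = \frac{-351664 + \left(99 + 153\right)}{-117247 + 181083} = \frac{-351664 + 252}{63836} = \left(-351412\right) \frac{1}{63836} = - \frac{87853}{15959}$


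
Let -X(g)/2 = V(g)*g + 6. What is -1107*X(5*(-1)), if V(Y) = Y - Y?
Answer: 13284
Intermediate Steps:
V(Y) = 0
X(g) = -12 (X(g) = -2*(0*g + 6) = -2*(0 + 6) = -2*6 = -12)
-1107*X(5*(-1)) = -1107*(-12) = 13284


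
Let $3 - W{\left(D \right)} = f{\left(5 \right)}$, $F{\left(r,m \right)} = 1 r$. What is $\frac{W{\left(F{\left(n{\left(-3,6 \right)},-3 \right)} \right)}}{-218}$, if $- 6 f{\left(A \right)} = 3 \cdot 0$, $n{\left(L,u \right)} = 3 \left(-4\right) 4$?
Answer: $- \frac{3}{218} \approx -0.013761$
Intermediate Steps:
$n{\left(L,u \right)} = -48$ ($n{\left(L,u \right)} = \left(-12\right) 4 = -48$)
$f{\left(A \right)} = 0$ ($f{\left(A \right)} = - \frac{3 \cdot 0}{6} = \left(- \frac{1}{6}\right) 0 = 0$)
$F{\left(r,m \right)} = r$
$W{\left(D \right)} = 3$ ($W{\left(D \right)} = 3 - 0 = 3 + 0 = 3$)
$\frac{W{\left(F{\left(n{\left(-3,6 \right)},-3 \right)} \right)}}{-218} = \frac{3}{-218} = 3 \left(- \frac{1}{218}\right) = - \frac{3}{218}$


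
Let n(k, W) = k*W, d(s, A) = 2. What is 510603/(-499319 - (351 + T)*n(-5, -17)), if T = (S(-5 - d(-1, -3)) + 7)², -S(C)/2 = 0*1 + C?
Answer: -510603/566639 ≈ -0.90111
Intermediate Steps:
S(C) = -2*C (S(C) = -2*(0*1 + C) = -2*(0 + C) = -2*C)
T = 441 (T = (-2*(-5 - 1*2) + 7)² = (-2*(-5 - 2) + 7)² = (-2*(-7) + 7)² = (14 + 7)² = 21² = 441)
n(k, W) = W*k
510603/(-499319 - (351 + T)*n(-5, -17)) = 510603/(-499319 - (351 + 441)*(-17*(-5))) = 510603/(-499319 - 792*85) = 510603/(-499319 - 1*67320) = 510603/(-499319 - 67320) = 510603/(-566639) = 510603*(-1/566639) = -510603/566639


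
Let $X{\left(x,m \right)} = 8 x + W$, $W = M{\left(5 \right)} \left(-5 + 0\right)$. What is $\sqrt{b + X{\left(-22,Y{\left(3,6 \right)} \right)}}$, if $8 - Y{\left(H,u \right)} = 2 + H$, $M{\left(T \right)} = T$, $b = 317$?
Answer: $2 \sqrt{29} \approx 10.77$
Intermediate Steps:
$Y{\left(H,u \right)} = 6 - H$ ($Y{\left(H,u \right)} = 8 - \left(2 + H\right) = 6 - H$)
$W = -25$ ($W = 5 \left(-5 + 0\right) = 5 \left(-5\right) = -25$)
$X{\left(x,m \right)} = -25 + 8 x$ ($X{\left(x,m \right)} = 8 x - 25 = -25 + 8 x$)
$\sqrt{b + X{\left(-22,Y{\left(3,6 \right)} \right)}} = \sqrt{317 + \left(-25 + 8 \left(-22\right)\right)} = \sqrt{317 - 201} = \sqrt{116} = 2 \sqrt{29}$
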